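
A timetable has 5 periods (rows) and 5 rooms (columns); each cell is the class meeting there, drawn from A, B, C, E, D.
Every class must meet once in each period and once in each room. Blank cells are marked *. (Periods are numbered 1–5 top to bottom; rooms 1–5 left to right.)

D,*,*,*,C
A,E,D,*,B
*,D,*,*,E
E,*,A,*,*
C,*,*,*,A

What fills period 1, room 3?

B

Period 2, room 4: period 2 has {A, B, E, D} and room 4 has {}, leaving only C.
Period 3, room 1: period 3 has {E, D} and room 1 has {A, C, E, D}, leaving only B.
Period 3, room 3: period 3 has {B, E, D} and room 3 has {A, D}, leaving only C.
Period 3, room 4: period 3 has {B, C, E, D} and room 4 has {C}, leaving only A.
Period 4, room 5: period 4 has {A, E} and room 5 has {A, B, C, E}, leaving only D.
Period 4, room 4: period 4 has {A, E, D} and room 4 has {A, C}, leaving only B.
Period 1, room 4: period 1 has {C, D} and room 4 has {A, B, C}, leaving only E.
Period 1 already has {C, E, D} and room 3 already has {A, C, D}, so period 1, room 3 must be B.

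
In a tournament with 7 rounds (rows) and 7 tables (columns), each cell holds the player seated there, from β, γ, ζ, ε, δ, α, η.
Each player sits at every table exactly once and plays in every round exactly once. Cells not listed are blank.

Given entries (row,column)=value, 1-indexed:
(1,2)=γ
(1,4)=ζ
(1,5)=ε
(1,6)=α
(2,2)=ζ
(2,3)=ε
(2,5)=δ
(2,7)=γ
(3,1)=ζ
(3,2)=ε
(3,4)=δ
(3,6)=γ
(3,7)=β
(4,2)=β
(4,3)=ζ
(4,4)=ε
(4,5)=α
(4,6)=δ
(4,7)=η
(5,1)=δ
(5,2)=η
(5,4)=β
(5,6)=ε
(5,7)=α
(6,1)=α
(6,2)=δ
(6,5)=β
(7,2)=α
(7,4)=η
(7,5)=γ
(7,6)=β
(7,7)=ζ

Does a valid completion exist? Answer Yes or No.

Yes

No round or table among the givens repeats a symbol, and propagating forced cells runs into no contradiction.
One valid completion exists (for instance, η γ β ζ ε α δ / β ζ ε α δ η γ / ζ ε α δ η γ β / γ β ζ ε α δ η / δ η γ β ζ ε α / α δ η γ β ζ ε / ε α δ η γ β ζ).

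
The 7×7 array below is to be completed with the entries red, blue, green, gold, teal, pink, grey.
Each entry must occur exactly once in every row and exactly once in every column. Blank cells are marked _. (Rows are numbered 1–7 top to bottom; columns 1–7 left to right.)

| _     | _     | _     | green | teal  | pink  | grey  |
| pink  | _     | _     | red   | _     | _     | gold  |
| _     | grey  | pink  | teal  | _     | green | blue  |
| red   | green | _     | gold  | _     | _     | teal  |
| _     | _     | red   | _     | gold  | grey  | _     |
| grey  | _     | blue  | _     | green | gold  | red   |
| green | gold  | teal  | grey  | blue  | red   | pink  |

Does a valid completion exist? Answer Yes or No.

Yes

No row or column among the givens repeats a symbol, and propagating forced cells runs into no contradiction.
One valid completion exists (for instance, blue red gold green teal pink grey / pink blue green red grey teal gold / gold grey pink teal red green blue / red green grey gold pink blue teal / teal pink red blue gold grey green / grey teal blue pink green gold red / green gold teal grey blue red pink).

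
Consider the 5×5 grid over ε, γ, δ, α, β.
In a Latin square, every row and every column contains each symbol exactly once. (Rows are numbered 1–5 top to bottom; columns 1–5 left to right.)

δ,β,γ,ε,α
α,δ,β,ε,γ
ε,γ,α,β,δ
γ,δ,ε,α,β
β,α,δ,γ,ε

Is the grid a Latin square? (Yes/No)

Every row is a permutation, but column 2 contains δ twice (at rows 2 and 4).

No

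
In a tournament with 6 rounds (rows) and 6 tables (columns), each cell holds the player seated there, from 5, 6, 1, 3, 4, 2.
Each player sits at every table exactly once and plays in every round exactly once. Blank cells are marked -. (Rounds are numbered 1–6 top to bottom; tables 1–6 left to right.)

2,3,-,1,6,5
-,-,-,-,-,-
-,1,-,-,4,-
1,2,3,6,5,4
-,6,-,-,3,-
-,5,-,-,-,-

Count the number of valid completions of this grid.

34

Round 1, table 3: eliminating its round and table leaves {4}.
Round 2, table 1: eliminating its round and table leaves {5, 6, 3, 4}.
Round 2, table 2: eliminating its round and table leaves {4}.
Round 2, table 3: eliminating its round and table leaves {5, 6, 1, 4, 2}.
Round 2, table 4: eliminating its round and table leaves {5, 3, 4, 2}.
Round 2, table 5: eliminating its round and table leaves {1, 2}.
Round 2, table 6: eliminating its round and table leaves {6, 1, 3, 2}.
Round 3, table 1: eliminating its round and table leaves {5, 6, 3}.
Round 3, table 3: eliminating its round and table leaves {5, 6, 2}.
Round 3, table 4: eliminating its round and table leaves {5, 3, 2}.
Round 3, table 6: eliminating its round and table leaves {6, 3, 2}.
Round 5, table 1: eliminating its round and table leaves {5, 4}.
Round 5, table 3: eliminating its round and table leaves {5, 1, 4, 2}.
Round 5, table 4: eliminating its round and table leaves {5, 4, 2}.
Round 5, table 6: eliminating its round and table leaves {1, 2}.
Round 6, table 1: eliminating its round and table leaves {6, 3, 4}.
Round 6, table 3: eliminating its round and table leaves {6, 1, 4, 2}.
Round 6, table 4: eliminating its round and table leaves {3, 4, 2}.
Round 6, table 5: eliminating its round and table leaves {1, 2}.
Round 6, table 6: eliminating its round and table leaves {6, 1, 3, 2}.
Enumerating the assignments across these blanks that avoid any round or table repeat gives 34 completions.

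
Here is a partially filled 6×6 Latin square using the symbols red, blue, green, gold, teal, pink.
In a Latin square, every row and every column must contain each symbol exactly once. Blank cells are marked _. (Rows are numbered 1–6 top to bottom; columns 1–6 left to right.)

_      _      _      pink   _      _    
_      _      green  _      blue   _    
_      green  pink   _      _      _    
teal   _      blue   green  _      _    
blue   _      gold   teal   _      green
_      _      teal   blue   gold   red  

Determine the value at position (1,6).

teal

Row 1, column 3: row 1 has {pink} and column 3 has {blue, green, gold, teal, pink}, leaving only red.
Row 6, column 2: row 6 has {red, blue, gold, teal} and column 2 has {green}, leaving only pink.
Row 5, column 2: row 5 has {blue, green, gold, teal} and column 2 has {green, pink}, leaving only red.
Row 4, column 2: row 4 has {blue, green, teal} and column 2 has {red, green, pink}, leaving only gold.
Row 2, column 2: row 2 has {blue, green} and column 2 has {red, green, gold, pink}, leaving only teal.
Row 1, column 2: row 1 has {red, pink} and column 2 has {red, green, gold, teal, pink}, leaving only blue.
Row 4, column 6: row 4 has {blue, green, gold, teal} and column 6 has {red, green}, leaving only pink.
Row 2, column 6: row 2 has {blue, green, teal} and column 6 has {red, green, pink}, leaving only gold.
Row 1 already has {red, blue, pink} and column 6 already has {red, green, gold, pink}, so row 1, column 6 must be teal.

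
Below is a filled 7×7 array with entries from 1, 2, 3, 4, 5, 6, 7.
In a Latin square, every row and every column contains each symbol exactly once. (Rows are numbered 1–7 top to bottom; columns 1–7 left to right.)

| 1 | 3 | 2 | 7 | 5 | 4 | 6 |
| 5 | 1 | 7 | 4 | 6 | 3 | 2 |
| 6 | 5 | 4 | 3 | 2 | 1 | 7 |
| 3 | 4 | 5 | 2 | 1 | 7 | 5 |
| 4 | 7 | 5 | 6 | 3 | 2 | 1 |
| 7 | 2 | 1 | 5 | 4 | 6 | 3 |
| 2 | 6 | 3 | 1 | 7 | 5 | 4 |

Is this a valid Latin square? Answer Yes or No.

Column 3 contains 5 twice (at rows 4 and 5), so it is not a permutation.

No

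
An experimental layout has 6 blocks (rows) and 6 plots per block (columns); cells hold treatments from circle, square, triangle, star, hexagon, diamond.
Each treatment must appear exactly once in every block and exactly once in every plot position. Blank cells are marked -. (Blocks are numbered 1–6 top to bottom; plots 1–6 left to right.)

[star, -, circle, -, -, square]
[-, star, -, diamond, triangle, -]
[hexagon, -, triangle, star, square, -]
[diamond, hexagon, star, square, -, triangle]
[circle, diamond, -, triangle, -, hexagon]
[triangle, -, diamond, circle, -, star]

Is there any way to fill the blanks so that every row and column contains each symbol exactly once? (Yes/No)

No block or plot among the givens repeats a symbol, and propagating forced cells runs into no contradiction.
One valid completion exists (for instance, star triangle circle hexagon diamond square / square star hexagon diamond triangle circle / hexagon circle triangle star square diamond / diamond hexagon star square circle triangle / circle diamond square triangle star hexagon / triangle square diamond circle hexagon star).

Yes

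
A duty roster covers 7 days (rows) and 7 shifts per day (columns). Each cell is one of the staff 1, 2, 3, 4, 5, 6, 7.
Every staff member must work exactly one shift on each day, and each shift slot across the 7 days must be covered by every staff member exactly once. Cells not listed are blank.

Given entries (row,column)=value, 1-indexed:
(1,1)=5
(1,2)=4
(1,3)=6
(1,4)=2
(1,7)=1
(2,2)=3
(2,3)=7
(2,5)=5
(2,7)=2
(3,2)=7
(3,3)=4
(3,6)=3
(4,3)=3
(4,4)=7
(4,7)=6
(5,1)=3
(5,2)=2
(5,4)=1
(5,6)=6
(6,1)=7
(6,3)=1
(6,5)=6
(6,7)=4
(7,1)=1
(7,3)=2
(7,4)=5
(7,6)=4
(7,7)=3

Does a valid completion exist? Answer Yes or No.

Yes

No day or shift among the givens repeats a symbol, and propagating forced cells runs into no contradiction.
One valid completion exists (for instance, 5 4 6 2 3 7 1 / 6 3 7 4 5 1 2 / 2 7 4 6 1 3 5 / 4 1 3 7 2 5 6 / 3 2 5 1 4 6 7 / 7 5 1 3 6 2 4 / 1 6 2 5 7 4 3).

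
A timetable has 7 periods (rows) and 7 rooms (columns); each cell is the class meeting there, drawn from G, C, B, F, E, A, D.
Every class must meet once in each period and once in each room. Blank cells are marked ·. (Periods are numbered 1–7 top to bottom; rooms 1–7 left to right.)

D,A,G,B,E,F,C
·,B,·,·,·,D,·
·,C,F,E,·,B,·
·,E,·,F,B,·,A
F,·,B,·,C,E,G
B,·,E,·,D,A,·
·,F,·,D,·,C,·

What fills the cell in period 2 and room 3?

C

Period 3, room 7: period 3 has {C, B, F, E} and room 7 has {G, C, A}, leaving only D.
Period 4, room 6: period 4 has {B, F, E, A} and room 6 has {C, B, F, E, A, D}, leaving only G.
Period 4, room 1: period 4 has {G, B, F, E, A} and room 1 has {B, F, D}, leaving only C.
Period 4, room 3: period 4 has {G, C, B, F, E, A} and room 3 has {G, B, F, E}, leaving only D.
Period 5, room 2: period 5 has {G, C, B, F, E} and room 2 has {C, B, F, E, A}, leaving only D.
Period 5, room 4: period 5 has {G, C, B, F, E, D} and room 4 has {B, F, E, D}, leaving only A.
Period 6, room 2: period 6 has {B, E, A, D} and room 2 has {C, B, F, E, A, D}, leaving only G.
Period 6, room 4: period 6 has {G, B, E, A, D} and room 4 has {B, F, E, A, D}, leaving only C.
Period 2, room 4: period 2 has {B, D} and room 4 has {C, B, F, E, A, D}, leaving only G.
Period 6, room 7: period 6 has {G, C, B, E, A, D} and room 7 has {G, C, A, D}, leaving only F.
Period 2, room 7: period 2 has {G, B, D} and room 7 has {G, C, F, A, D}, leaving only E.
Period 2, room 1: period 2 has {G, B, E, D} and room 1 has {C, B, F, D}, leaving only A.
Period 2 already has {G, B, E, A, D} and room 3 already has {G, B, F, E, D}, so period 2, room 3 must be C.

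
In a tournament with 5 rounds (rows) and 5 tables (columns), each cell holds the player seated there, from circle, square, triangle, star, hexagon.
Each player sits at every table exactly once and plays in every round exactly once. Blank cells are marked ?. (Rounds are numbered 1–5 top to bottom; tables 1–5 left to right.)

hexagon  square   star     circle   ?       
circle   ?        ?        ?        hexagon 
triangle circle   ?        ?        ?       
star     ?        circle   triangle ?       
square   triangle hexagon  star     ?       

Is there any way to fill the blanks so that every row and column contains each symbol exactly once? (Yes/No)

No round or table among the givens repeats a symbol, and propagating forced cells runs into no contradiction.
One valid completion exists (for instance, hexagon square star circle triangle / circle star triangle square hexagon / triangle circle square hexagon star / star hexagon circle triangle square / square triangle hexagon star circle).

Yes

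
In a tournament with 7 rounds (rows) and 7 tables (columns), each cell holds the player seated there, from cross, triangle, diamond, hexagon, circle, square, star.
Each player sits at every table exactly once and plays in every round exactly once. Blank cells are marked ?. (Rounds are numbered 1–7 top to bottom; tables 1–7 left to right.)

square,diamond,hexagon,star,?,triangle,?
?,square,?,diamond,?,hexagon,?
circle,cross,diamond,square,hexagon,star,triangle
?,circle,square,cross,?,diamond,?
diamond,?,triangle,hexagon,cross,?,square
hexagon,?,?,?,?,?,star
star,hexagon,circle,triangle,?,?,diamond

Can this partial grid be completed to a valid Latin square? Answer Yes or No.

No round or table among the givens repeats a symbol, and propagating forced cells runs into no contradiction.
One valid completion exists (for instance, square diamond hexagon star circle triangle cross / cross square star diamond triangle hexagon circle / circle cross diamond square hexagon star triangle / triangle circle square cross star diamond hexagon / diamond star triangle hexagon cross circle square / hexagon triangle cross circle diamond square star / star hexagon circle triangle square cross diamond).

Yes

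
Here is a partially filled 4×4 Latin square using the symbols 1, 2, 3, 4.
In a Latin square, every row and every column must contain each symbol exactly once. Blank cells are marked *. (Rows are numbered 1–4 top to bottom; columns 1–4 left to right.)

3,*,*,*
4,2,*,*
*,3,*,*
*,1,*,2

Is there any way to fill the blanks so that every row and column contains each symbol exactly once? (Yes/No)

Row 4, column 1: row 4 together with column 1 already contain {1, 2, 3, 4} — every symbol — so nothing can go there. The grid has no valid completion.

No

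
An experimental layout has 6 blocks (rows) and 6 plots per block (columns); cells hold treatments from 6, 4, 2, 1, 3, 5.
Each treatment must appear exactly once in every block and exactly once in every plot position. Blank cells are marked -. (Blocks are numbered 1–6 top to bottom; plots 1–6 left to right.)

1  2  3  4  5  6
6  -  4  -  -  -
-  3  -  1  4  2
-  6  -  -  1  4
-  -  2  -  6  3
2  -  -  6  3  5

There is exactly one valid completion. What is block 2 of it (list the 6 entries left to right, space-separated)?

6 5 4 3 2 1

Block 2, plot 5: block 2 has {6, 4} and plot 5 has {6, 4, 1, 3, 5}, leaving only 2.
Block 2, plot 6: block 2 has {6, 4, 2} and plot 6 has {6, 4, 2, 3, 5}, leaving only 1.
Block 2, plot 2: block 2 has {6, 4, 2, 1} and plot 2 has {6, 2, 3}, leaving only 5.
Block 2, plot 4: block 2 has {6, 4, 2, 1, 5} and plot 4 has {6, 4, 1}, leaving only 3.
So block 2 reads: 6 5 4 3 2 1.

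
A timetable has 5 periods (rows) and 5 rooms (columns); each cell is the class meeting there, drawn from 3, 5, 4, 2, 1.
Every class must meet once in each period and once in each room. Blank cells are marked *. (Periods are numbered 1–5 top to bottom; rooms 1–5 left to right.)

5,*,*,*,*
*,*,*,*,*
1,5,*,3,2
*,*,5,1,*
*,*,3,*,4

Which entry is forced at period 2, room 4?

2

Period 3, room 3: period 3 has {3, 5, 2, 1} and room 3 has {3, 5}, leaving only 4.
Period 4, room 5: period 4 has {5, 1} and room 5 has {4, 2}, leaving only 3.
Period 1, room 5: period 1 has {5} and room 5 has {3, 4, 2}, leaving only 1.
Period 1, room 3: period 1 has {5, 1} and room 3 has {3, 5, 4}, leaving only 2.
Period 1, room 4: period 1 has {5, 2, 1} and room 4 has {3, 1}, leaving only 4.
Period 1, room 2: period 1 has {5, 4, 2, 1} and room 2 has {5}, leaving only 3.
Period 2, room 3: period 2 has {} and room 3 has {3, 5, 4, 2}, leaving only 1.
Period 2, room 5: period 2 has {1} and room 5 has {3, 4, 2, 1}, leaving only 5.
Period 2 already has {5, 1} and room 4 already has {3, 4, 1}, so period 2, room 4 must be 2.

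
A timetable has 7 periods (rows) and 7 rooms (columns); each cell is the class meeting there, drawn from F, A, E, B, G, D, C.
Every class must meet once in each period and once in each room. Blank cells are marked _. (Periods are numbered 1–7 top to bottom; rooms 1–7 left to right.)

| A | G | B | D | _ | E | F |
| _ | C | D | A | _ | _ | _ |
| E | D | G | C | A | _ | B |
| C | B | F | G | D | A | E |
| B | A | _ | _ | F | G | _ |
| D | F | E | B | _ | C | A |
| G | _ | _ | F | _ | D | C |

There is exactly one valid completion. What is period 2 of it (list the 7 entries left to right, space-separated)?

Period 2, room 1: period 2 has {A, D, C} and room 1 has {A, E, B, G, D, C}, leaving only F.
Period 2, room 6: period 2 has {F, A, D, C} and room 6 has {A, E, G, D, C}, leaving only B.
Period 2, room 7: period 2 has {F, A, B, D, C} and room 7 has {F, A, E, B, C}, leaving only G.
Period 2, room 5: period 2 has {F, A, B, G, D, C} and room 5 has {F, A, D}, leaving only E.
So period 2 reads: F C D A E B G.

F C D A E B G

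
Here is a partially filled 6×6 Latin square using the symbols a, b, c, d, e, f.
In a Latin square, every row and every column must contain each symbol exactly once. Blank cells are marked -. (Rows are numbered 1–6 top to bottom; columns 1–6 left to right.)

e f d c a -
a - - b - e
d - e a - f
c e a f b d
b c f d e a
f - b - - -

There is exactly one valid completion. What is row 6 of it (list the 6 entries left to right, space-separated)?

Row 6, column 4: row 6 has {b, f} and column 4 has {a, b, c, d, f}, leaving only e.
Row 6, column 6: row 6 has {b, e, f} and column 6 has {a, d, e, f}, leaving only c.
Row 6, column 5: row 6 has {b, c, e, f} and column 5 has {a, b, e}, leaving only d.
Row 6, column 2: row 6 has {b, c, d, e, f} and column 2 has {c, e, f}, leaving only a.
So row 6 reads: f a b e d c.

f a b e d c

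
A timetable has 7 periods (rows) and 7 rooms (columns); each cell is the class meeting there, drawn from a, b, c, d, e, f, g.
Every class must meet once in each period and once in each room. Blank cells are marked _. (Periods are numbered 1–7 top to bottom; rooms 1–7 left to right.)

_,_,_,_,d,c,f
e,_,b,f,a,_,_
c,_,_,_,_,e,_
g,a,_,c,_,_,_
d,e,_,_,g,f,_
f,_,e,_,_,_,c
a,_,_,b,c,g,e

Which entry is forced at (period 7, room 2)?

f

Period 1, room 1: period 1 has {c, d, f} and room 1 has {a, c, d, e, f, g}, leaving only b.
Period 1, room 2: period 1 has {b, c, d, f} and room 2 has {a, e}, leaving only g.
Period 1, room 3: period 1 has {b, c, d, f, g} and room 3 has {b, e}, leaving only a.
Period 1, room 4: period 1 has {a, b, c, d, f, g} and room 4 has {b, c, f}, leaving only e.
Period 2, room 6: period 2 has {a, b, e, f} and room 6 has {c, e, f, g}, leaving only d.
Period 2, room 2: period 2 has {a, b, d, e, f} and room 2 has {a, e, g}, leaving only c.
Period 2, room 7: period 2 has {a, b, c, d, e, f} and room 7 has {c, e, f}, leaving only g.
Period 4, room 6: period 4 has {a, c, g} and room 6 has {c, d, e, f, g}, leaving only b.
Period 4, room 7: period 4 has {a, b, c, g} and room 7 has {c, e, f, g}, leaving only d.
Period 4, room 3: period 4 has {a, b, c, d, g} and room 3 has {a, b, e}, leaving only f.
Period 4, room 5: period 4 has {a, b, c, d, f, g} and room 5 has {a, c, d, g}, leaving only e.
Period 5, room 3: period 5 has {d, e, f, g} and room 3 has {a, b, e, f}, leaving only c.
Period 5, room 4: period 5 has {c, d, e, f, g} and room 4 has {b, c, e, f}, leaving only a.
Period 5, room 7: period 5 has {a, c, d, e, f, g} and room 7 has {c, d, e, f, g}, leaving only b.
Period 3, room 7: period 3 has {c, e} and room 7 has {b, c, d, e, f, g}, leaving only a.
Period 6, room 5: period 6 has {c, e, f} and room 5 has {a, c, d, e, g}, leaving only b.
Period 3, room 5: period 3 has {a, c, e} and room 5 has {a, b, c, d, e, g}, leaving only f.
Period 6, room 2: period 6 has {b, c, e, f} and room 2 has {a, c, e, g}, leaving only d.
Period 7 already has {a, b, c, e, g} and room 2 already has {a, c, d, e, g}, so period 7, room 2 must be f.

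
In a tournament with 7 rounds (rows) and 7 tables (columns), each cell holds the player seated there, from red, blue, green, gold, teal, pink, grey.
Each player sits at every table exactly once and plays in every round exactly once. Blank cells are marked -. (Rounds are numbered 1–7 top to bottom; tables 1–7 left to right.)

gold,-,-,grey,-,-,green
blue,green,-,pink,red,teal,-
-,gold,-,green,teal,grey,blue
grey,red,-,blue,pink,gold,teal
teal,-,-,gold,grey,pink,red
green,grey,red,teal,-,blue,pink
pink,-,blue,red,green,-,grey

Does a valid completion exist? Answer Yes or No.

Round 7, table 6: round 7 together with table 6 already contain {red, blue, green, gold, teal, pink, grey} — every symbol — so nothing can go there. The grid has no valid completion.

No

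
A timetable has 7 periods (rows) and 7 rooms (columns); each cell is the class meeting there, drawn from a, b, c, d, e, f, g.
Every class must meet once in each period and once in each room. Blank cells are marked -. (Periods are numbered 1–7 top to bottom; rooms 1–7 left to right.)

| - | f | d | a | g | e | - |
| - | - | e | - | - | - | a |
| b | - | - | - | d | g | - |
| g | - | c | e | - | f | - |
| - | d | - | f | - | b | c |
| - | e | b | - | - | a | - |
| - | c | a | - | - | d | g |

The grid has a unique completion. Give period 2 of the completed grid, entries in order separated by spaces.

Period 2, room 6: period 2 has {a, e} and room 6 has {a, b, d, e, f, g}, leaving only c.
Period 1, room 1: period 1 has {a, d, e, f, g} and room 1 has {b, g}, leaving only c.
Period 1, room 7: period 1 has {a, c, d, e, f, g} and room 7 has {a, c, g}, leaving only b.
Period 3, room 2: period 3 has {b, d, g} and room 2 has {c, d, e, f}, leaving only a.
Period 3, room 3: period 3 has {a, b, d, g} and room 3 has {a, b, c, d, e}, leaving only f.
Period 3, room 4: period 3 has {a, b, d, f, g} and room 4 has {a, e, f}, leaving only c.
Period 3, room 7: period 3 has {a, b, c, d, f, g} and room 7 has {a, b, c, g}, leaving only e.
Period 4, room 2: period 4 has {c, e, f, g} and room 2 has {a, c, d, e, f}, leaving only b.
Period 2, room 2: period 2 has {a, c, e} and room 2 has {a, b, c, d, e, f}, leaving only g.
Period 4, room 5: period 4 has {b, c, e, f, g} and room 5 has {d, g}, leaving only a.
Period 4, room 7: period 4 has {a, b, c, e, f, g} and room 7 has {a, b, c, e, g}, leaving only d.
Period 5, room 3: period 5 has {b, c, d, f} and room 3 has {a, b, c, d, e, f}, leaving only g.
Period 5, room 5: period 5 has {b, c, d, f, g} and room 5 has {a, d, g}, leaving only e.
Period 5, room 1: period 5 has {b, c, d, e, f, g} and room 1 has {b, c, g}, leaving only a.
Period 6, room 7: period 6 has {a, b, e} and room 7 has {a, b, c, d, e, g}, leaving only f.
Period 6, room 1: period 6 has {a, b, e, f} and room 1 has {a, b, c, g}, leaving only d.
Period 2, room 1: period 2 has {a, c, e, g} and room 1 has {a, b, c, d, g}, leaving only f.
Period 2, room 5: period 2 has {a, c, e, f, g} and room 5 has {a, d, e, g}, leaving only b.
Period 2, room 4: period 2 has {a, b, c, e, f, g} and room 4 has {a, c, e, f}, leaving only d.
So period 2 reads: f g e d b c a.

f g e d b c a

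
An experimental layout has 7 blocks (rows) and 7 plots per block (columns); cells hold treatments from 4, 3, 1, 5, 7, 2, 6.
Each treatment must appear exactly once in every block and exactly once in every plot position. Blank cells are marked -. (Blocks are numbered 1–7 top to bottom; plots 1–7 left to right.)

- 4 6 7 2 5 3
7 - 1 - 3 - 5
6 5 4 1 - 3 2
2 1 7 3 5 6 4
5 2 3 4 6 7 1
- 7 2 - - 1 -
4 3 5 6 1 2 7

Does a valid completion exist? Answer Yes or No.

No block or plot among the givens repeats a symbol, and propagating forced cells runs into no contradiction.
One valid completion exists (for instance, 1 4 6 7 2 5 3 / 7 6 1 2 3 4 5 / 6 5 4 1 7 3 2 / 2 1 7 3 5 6 4 / 5 2 3 4 6 7 1 / 3 7 2 5 4 1 6 / 4 3 5 6 1 2 7).

Yes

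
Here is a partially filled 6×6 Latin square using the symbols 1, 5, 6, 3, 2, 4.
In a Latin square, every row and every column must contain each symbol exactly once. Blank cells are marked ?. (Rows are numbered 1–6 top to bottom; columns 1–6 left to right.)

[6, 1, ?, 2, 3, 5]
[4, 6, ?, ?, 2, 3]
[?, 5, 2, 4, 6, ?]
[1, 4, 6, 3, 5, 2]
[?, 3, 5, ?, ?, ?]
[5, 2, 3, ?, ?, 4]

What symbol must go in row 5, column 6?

6

Row 1, column 3: row 1 has {1, 5, 6, 3, 2} and column 3 has {5, 6, 3, 2}, leaving only 4.
Row 2, column 3: row 2 has {6, 3, 2, 4} and column 3 has {5, 6, 3, 2, 4}, leaving only 1.
Row 2, column 4: row 2 has {1, 6, 3, 2, 4} and column 4 has {3, 2, 4}, leaving only 5.
Row 3, column 1: row 3 has {5, 6, 2, 4} and column 1 has {1, 5, 6, 4}, leaving only 3.
Row 3, column 6: row 3 has {5, 6, 3, 2, 4} and column 6 has {5, 3, 2, 4}, leaving only 1.
Row 5 already has {5, 3} and column 6 already has {1, 5, 3, 2, 4}, so row 5, column 6 must be 6.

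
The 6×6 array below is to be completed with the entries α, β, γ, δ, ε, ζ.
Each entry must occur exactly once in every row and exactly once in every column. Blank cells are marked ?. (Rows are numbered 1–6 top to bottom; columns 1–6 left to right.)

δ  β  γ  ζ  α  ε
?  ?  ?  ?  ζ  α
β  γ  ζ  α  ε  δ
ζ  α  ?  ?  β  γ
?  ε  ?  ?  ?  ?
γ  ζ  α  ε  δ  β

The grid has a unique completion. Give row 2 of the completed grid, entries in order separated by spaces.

ε δ β γ ζ α

Row 2, column 1: row 2 has {α, ζ} and column 1 has {β, γ, δ, ζ}, leaving only ε.
Row 2, column 2: row 2 has {α, ε, ζ} and column 2 has {α, β, γ, ε, ζ}, leaving only δ.
Row 2, column 3: row 2 has {α, δ, ε, ζ} and column 3 has {α, γ, ζ}, leaving only β.
Row 2, column 4: row 2 has {α, β, δ, ε, ζ} and column 4 has {α, ε, ζ}, leaving only γ.
So row 2 reads: ε δ β γ ζ α.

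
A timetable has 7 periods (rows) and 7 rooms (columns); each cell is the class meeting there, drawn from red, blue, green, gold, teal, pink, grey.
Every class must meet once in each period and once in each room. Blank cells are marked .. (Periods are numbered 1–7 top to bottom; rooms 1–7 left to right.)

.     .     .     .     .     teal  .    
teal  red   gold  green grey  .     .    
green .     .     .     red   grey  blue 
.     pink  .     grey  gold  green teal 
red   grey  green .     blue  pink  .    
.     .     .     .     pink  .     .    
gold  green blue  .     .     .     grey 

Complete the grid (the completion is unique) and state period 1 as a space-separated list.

Period 1, room 5: period 1 has {teal} and room 5 has {red, blue, gold, pink, grey}, leaving only green.
Period 2, room 6: period 2 has {red, green, gold, teal, grey} and room 6 has {green, teal, pink, grey}, leaving only blue.
Period 2, room 7: period 2 has {red, blue, green, gold, teal, grey} and room 7 has {blue, teal, grey}, leaving only pink.
Period 4, room 1: period 4 has {green, gold, teal, pink, grey} and room 1 has {red, green, gold, teal}, leaving only blue.
Period 4, room 3: period 4 has {blue, green, gold, teal, pink, grey} and room 3 has {blue, green, gold}, leaving only red.
Period 5, room 7: period 5 has {red, blue, green, pink, grey} and room 7 has {blue, teal, pink, grey}, leaving only gold.
Period 1, room 7: period 1 has {green, teal} and room 7 has {blue, gold, teal, pink, grey}, leaving only red.
Period 5, room 4: period 5 has {red, blue, green, gold, pink, grey} and room 4 has {green, grey}, leaving only teal.
Period 6, room 1: period 6 has {pink} and room 1 has {red, blue, green, gold, teal}, leaving only grey.
Period 1, room 1: period 1 has {red, green, teal} and room 1 has {red, blue, green, gold, teal, grey}, leaving only pink.
Period 1, room 3: period 1 has {red, green, teal, pink} and room 3 has {red, blue, green, gold}, leaving only grey.
Period 6, room 3: period 6 has {pink, grey} and room 3 has {red, blue, green, gold, grey}, leaving only teal.
Period 3, room 3: period 3 has {red, blue, green, grey} and room 3 has {red, blue, green, gold, teal, grey}, leaving only pink.
Period 3, room 4: period 3 has {red, blue, green, pink, grey} and room 4 has {green, teal, grey}, leaving only gold.
Period 1, room 4: period 1 has {red, green, teal, pink, grey} and room 4 has {green, gold, teal, grey}, leaving only blue.
Period 1, room 2: period 1 has {red, blue, green, teal, pink, grey} and room 2 has {red, green, pink, grey}, leaving only gold.
So period 1 reads: pink gold grey blue green teal red.

pink gold grey blue green teal red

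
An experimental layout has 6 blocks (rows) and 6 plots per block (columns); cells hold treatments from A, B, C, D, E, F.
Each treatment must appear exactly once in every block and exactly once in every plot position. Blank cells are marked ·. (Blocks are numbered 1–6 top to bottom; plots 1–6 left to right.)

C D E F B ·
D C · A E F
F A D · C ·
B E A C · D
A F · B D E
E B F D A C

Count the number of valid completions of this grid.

1

Block 1, plot 6: eliminating its block and plot leaves {A}.
Block 2, plot 3: eliminating its block and plot leaves {B}.
Block 3, plot 4: eliminating its block and plot leaves {E}.
Block 3, plot 6: eliminating its block and plot leaves {B}.
Block 4, plot 5: eliminating its block and plot leaves {F}.
Block 5, plot 3: eliminating its block and plot leaves {C}.
Only one assignment across all blanks avoids any block or plot repeat, giving 1 completion.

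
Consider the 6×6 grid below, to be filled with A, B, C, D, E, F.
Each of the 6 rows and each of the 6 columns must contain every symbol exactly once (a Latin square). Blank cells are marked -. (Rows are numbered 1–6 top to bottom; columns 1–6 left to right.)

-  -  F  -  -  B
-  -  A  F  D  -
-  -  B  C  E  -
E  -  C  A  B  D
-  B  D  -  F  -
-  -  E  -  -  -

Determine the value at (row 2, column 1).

B

Row 4, column 2: row 4 has {A, B, C, D, E} and column 2 has {B}, leaving only F.
Row 5, column 4: row 5 has {B, D, F} and column 4 has {A, C, F}, leaving only E.
Row 1, column 4: row 1 has {B, F} and column 4 has {A, C, E, F}, leaving only D.
Row 6, column 4: row 6 has {E} and column 4 has {A, C, D, E, F}, leaving only B.
Row 2, column 1 is narrowed to {B, C}.
If it were C, then row 5, column 1 would be left with no valid symbol.
So row 2, column 1 must be B.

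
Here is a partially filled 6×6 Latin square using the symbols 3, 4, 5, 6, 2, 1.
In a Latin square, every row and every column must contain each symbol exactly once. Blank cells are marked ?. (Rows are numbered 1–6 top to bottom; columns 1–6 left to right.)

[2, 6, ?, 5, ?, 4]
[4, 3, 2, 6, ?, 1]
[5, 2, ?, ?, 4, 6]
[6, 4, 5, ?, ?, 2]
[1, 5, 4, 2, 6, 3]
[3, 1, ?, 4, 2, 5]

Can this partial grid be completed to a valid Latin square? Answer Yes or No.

No row or column among the givens repeats a symbol, and propagating forced cells runs into no contradiction.
One valid completion exists (for instance, 2 6 3 5 1 4 / 4 3 2 6 5 1 / 5 2 1 3 4 6 / 6 4 5 1 3 2 / 1 5 4 2 6 3 / 3 1 6 4 2 5).

Yes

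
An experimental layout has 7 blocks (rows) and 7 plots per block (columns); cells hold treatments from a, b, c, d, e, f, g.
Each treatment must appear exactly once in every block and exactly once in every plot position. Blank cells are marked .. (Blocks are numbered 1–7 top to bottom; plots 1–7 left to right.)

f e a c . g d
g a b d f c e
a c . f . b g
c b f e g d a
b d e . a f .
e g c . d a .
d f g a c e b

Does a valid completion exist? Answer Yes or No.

No block or plot among the givens repeats a symbol, and propagating forced cells runs into no contradiction.
One valid completion exists (for instance, f e a c b g d / g a b d f c e / a c d f e b g / c b f e g d a / b d e g a f c / e g c b d a f / d f g a c e b).

Yes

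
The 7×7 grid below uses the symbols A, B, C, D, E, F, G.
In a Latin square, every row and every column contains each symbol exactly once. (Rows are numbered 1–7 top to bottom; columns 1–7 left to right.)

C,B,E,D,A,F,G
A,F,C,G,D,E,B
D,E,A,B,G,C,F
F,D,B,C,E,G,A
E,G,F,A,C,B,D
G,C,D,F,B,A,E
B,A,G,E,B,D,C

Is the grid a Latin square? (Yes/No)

No

Column 5 contains B twice (at rows 6 and 7), so it is not a permutation.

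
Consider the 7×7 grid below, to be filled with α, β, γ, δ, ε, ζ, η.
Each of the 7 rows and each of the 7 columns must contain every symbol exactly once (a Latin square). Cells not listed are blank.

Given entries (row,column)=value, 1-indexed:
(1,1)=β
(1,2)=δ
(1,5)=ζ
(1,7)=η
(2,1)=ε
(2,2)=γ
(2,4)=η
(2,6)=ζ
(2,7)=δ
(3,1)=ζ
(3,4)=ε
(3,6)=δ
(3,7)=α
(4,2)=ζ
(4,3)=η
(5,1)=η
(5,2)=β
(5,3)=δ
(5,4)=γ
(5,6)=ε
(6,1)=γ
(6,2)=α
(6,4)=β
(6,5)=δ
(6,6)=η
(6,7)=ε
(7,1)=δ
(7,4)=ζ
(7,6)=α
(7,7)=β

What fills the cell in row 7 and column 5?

Row 1, column 4: row 1 has {β, δ, ζ, η} and column 4 has {β, γ, ε, ζ, η}, leaving only α.
Row 1, column 6: row 1 has {α, β, δ, ζ, η} and column 6 has {α, δ, ε, ζ, η}, leaving only γ.
Row 1, column 3: row 1 has {α, β, γ, δ, ζ, η} and column 3 has {δ, η}, leaving only ε.
Row 3, column 2: row 3 has {α, δ, ε, ζ} and column 2 has {α, β, γ, δ, ζ}, leaving only η.
Row 4, column 1: row 4 has {ζ, η} and column 1 has {β, γ, δ, ε, ζ, η}, leaving only α.
Row 4, column 4: row 4 has {α, ζ, η} and column 4 has {α, β, γ, ε, ζ, η}, leaving only δ.
Row 4, column 6: row 4 has {α, δ, ζ, η} and column 6 has {α, γ, δ, ε, ζ, η}, leaving only β.
Row 4, column 7: row 4 has {α, β, δ, ζ, η} and column 7 has {α, β, δ, ε, η}, leaving only γ.
Row 4, column 5: row 4 has {α, β, γ, δ, ζ, η} and column 5 has {δ, ζ}, leaving only ε.
Row 5, column 5: row 5 has {β, γ, δ, ε, η} and column 5 has {δ, ε, ζ}, leaving only α.
Row 2, column 5: row 2 has {γ, δ, ε, ζ, η} and column 5 has {α, δ, ε, ζ}, leaving only β.
Row 2, column 3: row 2 has {β, γ, δ, ε, ζ, η} and column 3 has {δ, ε, η}, leaving only α.
Row 3, column 5: row 3 has {α, δ, ε, ζ, η} and column 5 has {α, β, δ, ε, ζ}, leaving only γ.
Row 7 already has {α, β, δ, ζ} and column 5 already has {α, β, γ, δ, ε, ζ}, so row 7, column 5 must be η.

η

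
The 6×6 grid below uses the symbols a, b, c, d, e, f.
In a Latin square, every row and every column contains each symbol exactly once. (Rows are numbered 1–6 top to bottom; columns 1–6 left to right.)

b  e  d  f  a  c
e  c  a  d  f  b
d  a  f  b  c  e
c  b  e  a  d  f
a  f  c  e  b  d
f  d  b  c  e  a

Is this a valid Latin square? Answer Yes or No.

Yes

Each row is a permutation of the 6 symbols, and so is each column.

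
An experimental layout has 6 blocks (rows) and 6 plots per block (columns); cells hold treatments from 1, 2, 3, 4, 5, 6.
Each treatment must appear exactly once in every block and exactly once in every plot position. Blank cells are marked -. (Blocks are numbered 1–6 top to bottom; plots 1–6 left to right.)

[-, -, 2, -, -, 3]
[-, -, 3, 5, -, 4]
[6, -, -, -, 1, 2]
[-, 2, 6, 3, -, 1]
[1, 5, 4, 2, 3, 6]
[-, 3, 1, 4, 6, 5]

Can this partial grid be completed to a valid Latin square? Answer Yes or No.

No

Block 3, plot 4: block 3 together with plot 4 already contain {1, 2, 3, 4, 5, 6} — every symbol — so nothing can go there. The grid has no valid completion.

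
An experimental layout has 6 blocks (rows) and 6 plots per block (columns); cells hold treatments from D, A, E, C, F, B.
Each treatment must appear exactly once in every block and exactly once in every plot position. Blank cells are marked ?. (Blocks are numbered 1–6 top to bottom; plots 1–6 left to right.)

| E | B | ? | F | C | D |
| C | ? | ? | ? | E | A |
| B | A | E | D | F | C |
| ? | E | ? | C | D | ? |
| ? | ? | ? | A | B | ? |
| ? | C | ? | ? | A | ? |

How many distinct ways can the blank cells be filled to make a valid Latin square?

Block 1, plot 3: eliminating its block and plot leaves {A}.
Block 2, plot 2: eliminating its block and plot leaves {D, F}.
Block 2, plot 3: eliminating its block and plot leaves {D, F, B}.
Block 2, plot 4: eliminating its block and plot leaves {B}.
Block 4, plot 1: eliminating its block and plot leaves {A, F}.
Block 4, plot 3: eliminating its block and plot leaves {A, F, B}.
Block 4, plot 6: eliminating its block and plot leaves {F, B}.
Block 5, plot 1: eliminating its block and plot leaves {D, F}.
Block 5, plot 2: eliminating its block and plot leaves {D, F}.
Block 5, plot 3: eliminating its block and plot leaves {D, C, F}.
Block 5, plot 6: eliminating its block and plot leaves {E, F}.
Block 6, plot 1: eliminating its block and plot leaves {D, F}.
Block 6, plot 3: eliminating its block and plot leaves {D, F, B}.
Block 6, plot 4: eliminating its block and plot leaves {E, B}.
Block 6, plot 6: eliminating its block and plot leaves {E, F, B}.
Enumerating the assignments across these blanks that avoid any block or plot repeat gives 3 completions.

3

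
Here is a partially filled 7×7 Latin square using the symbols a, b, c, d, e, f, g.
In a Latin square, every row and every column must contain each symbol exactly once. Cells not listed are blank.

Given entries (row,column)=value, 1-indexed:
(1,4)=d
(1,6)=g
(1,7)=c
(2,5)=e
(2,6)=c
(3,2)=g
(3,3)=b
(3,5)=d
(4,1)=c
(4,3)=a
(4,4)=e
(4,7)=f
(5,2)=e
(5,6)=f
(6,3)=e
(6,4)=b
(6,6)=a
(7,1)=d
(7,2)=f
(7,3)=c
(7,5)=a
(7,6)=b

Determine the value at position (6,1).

g

Row 1, column 3: row 1 has {c, d, g} and column 3 has {a, b, c, e}, leaving only f.
Row 1, column 5: row 1 has {c, d, f, g} and column 5 has {a, d, e}, leaving only b.
Row 1, column 2: row 1 has {b, c, d, f, g} and column 2 has {e, f, g}, leaving only a.
Row 1, column 1: row 1 has {a, b, c, d, f, g} and column 1 has {c, d}, leaving only e.
Row 3, column 6: row 3 has {b, d, g} and column 6 has {a, b, c, f, g}, leaving only e.
Row 3, column 7: row 3 has {b, d, e, g} and column 7 has {c, f}, leaving only a.
Row 3, column 1: row 3 has {a, b, d, e, g} and column 1 has {c, d, e}, leaving only f.
Row 6 already has {a, b, e} and column 1 already has {c, d, e, f}, so row 6, column 1 must be g.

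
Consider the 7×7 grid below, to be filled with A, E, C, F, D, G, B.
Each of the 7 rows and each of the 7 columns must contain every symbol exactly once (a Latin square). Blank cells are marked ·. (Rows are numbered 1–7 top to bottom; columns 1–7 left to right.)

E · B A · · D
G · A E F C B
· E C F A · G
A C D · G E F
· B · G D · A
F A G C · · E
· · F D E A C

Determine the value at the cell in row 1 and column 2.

F

Row 1, column 5: row 1 has {A, E, D, B} and column 5 has {A, E, F, D, G}, leaving only C.
Row 2, column 2: row 2 has {A, E, C, F, G, B} and column 2 has {A, E, C, B}, leaving only D.
Row 4, column 4: row 4 has {A, E, C, F, D, G} and column 4 has {A, E, C, F, D, G}, leaving only B.
Row 5, column 1: row 5 has {A, D, G, B} and column 1 has {A, E, F, G}, leaving only C.
Row 5, column 3: row 5 has {A, C, D, G, B} and column 3 has {A, C, F, D, G, B}, leaving only E.
Row 5, column 6: row 5 has {A, E, C, D, G, B} and column 6 has {A, E, C}, leaving only F.
Row 1, column 6: row 1 has {A, E, C, D, B} and column 6 has {A, E, C, F}, leaving only G.
Row 1 already has {A, E, C, D, G, B} and column 2 already has {A, E, C, D, B}, so row 1, column 2 must be F.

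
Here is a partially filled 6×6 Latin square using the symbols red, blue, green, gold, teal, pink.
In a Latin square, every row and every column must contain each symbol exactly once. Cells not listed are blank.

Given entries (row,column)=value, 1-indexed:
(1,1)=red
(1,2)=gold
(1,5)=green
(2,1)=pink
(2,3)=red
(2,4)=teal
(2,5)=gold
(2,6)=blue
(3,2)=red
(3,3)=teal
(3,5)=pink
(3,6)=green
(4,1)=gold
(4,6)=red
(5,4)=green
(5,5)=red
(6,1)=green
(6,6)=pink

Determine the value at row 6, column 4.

red

Row 1, column 6: row 1 has {red, green, gold} and column 6 has {red, blue, green, pink}, leaving only teal.
Row 2, column 2: row 2 has {red, blue, gold, teal, pink} and column 2 has {red, gold}, leaving only green.
Row 3, column 1: row 3 has {red, green, teal, pink} and column 1 has {red, green, gold, pink}, leaving only blue.
Row 3, column 4: row 3 has {red, blue, green, teal, pink} and column 4 has {green, teal}, leaving only gold.
Row 5, column 1: row 5 has {red, green} and column 1 has {red, blue, green, gold, pink}, leaving only teal.
Row 5, column 6: row 5 has {red, green, teal} and column 6 has {red, blue, green, teal, pink}, leaving only gold.
Row 6, column 4 is narrowed to {red, blue}.
If it were blue, then row 4, column 4 would be left with no valid symbol.
So row 6, column 4 must be red.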